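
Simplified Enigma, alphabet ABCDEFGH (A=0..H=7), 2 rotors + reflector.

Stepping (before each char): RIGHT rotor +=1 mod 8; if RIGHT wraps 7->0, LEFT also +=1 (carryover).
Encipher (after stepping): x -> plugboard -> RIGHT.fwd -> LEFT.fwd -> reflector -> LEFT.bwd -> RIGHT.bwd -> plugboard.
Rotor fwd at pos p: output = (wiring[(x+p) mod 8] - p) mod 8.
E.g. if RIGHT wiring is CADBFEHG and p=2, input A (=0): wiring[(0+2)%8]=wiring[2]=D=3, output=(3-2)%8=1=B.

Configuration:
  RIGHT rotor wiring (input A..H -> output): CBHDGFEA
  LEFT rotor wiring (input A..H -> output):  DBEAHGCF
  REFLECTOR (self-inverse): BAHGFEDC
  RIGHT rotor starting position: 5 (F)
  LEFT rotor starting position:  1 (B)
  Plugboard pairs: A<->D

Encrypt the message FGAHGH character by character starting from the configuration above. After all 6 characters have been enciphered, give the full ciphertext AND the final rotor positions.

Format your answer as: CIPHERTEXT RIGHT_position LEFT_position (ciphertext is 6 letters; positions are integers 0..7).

Char 1 ('F'): step: R->6, L=1; F->plug->F->R->F->L->B->refl->A->L'->A->R'->G->plug->G
Char 2 ('G'): step: R->7, L=1; G->plug->G->R->G->L->E->refl->F->L'->E->R'->E->plug->E
Char 3 ('A'): step: R->0, L->2 (L advanced); A->plug->D->R->D->L->E->refl->F->L'->C->R'->A->plug->D
Char 4 ('H'): step: R->1, L=2; H->plug->H->R->B->L->G->refl->D->L'->F->R'->D->plug->A
Char 5 ('G'): step: R->2, L=2; G->plug->G->R->A->L->C->refl->H->L'->H->R'->H->plug->H
Char 6 ('H'): step: R->3, L=2; H->plug->H->R->E->L->A->refl->B->L'->G->R'->G->plug->G
Final: ciphertext=GEDAHG, RIGHT=3, LEFT=2

Answer: GEDAHG 3 2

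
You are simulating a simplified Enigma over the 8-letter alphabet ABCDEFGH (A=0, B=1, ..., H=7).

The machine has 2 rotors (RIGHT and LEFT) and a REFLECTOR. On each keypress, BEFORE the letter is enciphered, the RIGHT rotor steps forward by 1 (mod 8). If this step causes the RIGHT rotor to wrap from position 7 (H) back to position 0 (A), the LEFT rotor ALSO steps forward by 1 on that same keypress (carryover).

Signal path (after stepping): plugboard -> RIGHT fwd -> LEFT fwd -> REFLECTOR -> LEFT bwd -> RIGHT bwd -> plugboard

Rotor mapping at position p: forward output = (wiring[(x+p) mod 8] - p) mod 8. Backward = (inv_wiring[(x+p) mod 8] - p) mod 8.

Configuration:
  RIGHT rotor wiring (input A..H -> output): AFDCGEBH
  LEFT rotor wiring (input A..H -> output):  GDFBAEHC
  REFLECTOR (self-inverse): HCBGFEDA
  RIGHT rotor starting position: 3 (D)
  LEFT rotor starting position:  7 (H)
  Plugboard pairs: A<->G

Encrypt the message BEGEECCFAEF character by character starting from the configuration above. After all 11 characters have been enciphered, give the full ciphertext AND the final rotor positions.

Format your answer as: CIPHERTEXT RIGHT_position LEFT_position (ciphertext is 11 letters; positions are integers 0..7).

Char 1 ('B'): step: R->4, L=7; B->plug->B->R->A->L->D->refl->G->L'->D->R'->D->plug->D
Char 2 ('E'): step: R->5, L=7; E->plug->E->R->A->L->D->refl->G->L'->D->R'->D->plug->D
Char 3 ('G'): step: R->6, L=7; G->plug->A->R->D->L->G->refl->D->L'->A->R'->G->plug->A
Char 4 ('E'): step: R->7, L=7; E->plug->E->R->D->L->G->refl->D->L'->A->R'->A->plug->G
Char 5 ('E'): step: R->0, L->0 (L advanced); E->plug->E->R->G->L->H->refl->A->L'->E->R'->F->plug->F
Char 6 ('C'): step: R->1, L=0; C->plug->C->R->B->L->D->refl->G->L'->A->R'->F->plug->F
Char 7 ('C'): step: R->2, L=0; C->plug->C->R->E->L->A->refl->H->L'->G->R'->G->plug->A
Char 8 ('F'): step: R->3, L=0; F->plug->F->R->F->L->E->refl->F->L'->C->R'->G->plug->A
Char 9 ('A'): step: R->4, L=0; A->plug->G->R->H->L->C->refl->B->L'->D->R'->D->plug->D
Char 10 ('E'): step: R->5, L=0; E->plug->E->R->A->L->G->refl->D->L'->B->R'->H->plug->H
Char 11 ('F'): step: R->6, L=0; F->plug->F->R->E->L->A->refl->H->L'->G->R'->H->plug->H
Final: ciphertext=DDAGFFAADHH, RIGHT=6, LEFT=0

Answer: DDAGFFAADHH 6 0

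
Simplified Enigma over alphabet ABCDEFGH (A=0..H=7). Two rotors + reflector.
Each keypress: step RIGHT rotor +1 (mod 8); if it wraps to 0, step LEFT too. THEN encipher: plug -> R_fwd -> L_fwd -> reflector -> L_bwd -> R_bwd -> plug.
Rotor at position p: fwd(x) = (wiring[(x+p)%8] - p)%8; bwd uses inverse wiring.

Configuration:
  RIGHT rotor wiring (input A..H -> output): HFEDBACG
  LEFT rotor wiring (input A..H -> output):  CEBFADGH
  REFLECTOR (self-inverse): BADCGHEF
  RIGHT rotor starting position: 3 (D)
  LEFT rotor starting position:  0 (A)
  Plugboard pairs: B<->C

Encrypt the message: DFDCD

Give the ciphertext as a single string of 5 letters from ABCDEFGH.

Answer: CAGDC

Derivation:
Char 1 ('D'): step: R->4, L=0; D->plug->D->R->C->L->B->refl->A->L'->E->R'->B->plug->C
Char 2 ('F'): step: R->5, L=0; F->plug->F->R->H->L->H->refl->F->L'->D->R'->A->plug->A
Char 3 ('D'): step: R->6, L=0; D->plug->D->R->H->L->H->refl->F->L'->D->R'->G->plug->G
Char 4 ('C'): step: R->7, L=0; C->plug->B->R->A->L->C->refl->D->L'->F->R'->D->plug->D
Char 5 ('D'): step: R->0, L->1 (L advanced); D->plug->D->R->D->L->H->refl->F->L'->F->R'->B->plug->C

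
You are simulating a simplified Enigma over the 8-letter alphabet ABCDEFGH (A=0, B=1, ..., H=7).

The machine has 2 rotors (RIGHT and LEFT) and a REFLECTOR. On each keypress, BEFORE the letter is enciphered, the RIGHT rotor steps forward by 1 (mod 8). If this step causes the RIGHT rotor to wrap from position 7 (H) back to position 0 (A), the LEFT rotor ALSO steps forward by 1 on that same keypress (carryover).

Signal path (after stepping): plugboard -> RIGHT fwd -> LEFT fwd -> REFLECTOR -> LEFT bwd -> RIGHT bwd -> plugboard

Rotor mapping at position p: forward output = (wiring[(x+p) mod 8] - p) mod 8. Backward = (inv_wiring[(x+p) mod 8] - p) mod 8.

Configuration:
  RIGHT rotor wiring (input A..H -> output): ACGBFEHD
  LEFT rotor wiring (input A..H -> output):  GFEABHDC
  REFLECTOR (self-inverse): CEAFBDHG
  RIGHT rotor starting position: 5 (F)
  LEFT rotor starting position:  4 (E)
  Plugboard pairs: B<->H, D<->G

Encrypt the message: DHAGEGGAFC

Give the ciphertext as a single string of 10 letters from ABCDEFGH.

Answer: HBFCFECGDG

Derivation:
Char 1 ('D'): step: R->6, L=4; D->plug->G->R->H->L->E->refl->B->L'->F->R'->B->plug->H
Char 2 ('H'): step: R->7, L=4; H->plug->B->R->B->L->D->refl->F->L'->A->R'->H->plug->B
Char 3 ('A'): step: R->0, L->5 (L advanced); A->plug->A->R->A->L->C->refl->A->L'->E->R'->F->plug->F
Char 4 ('G'): step: R->1, L=5; G->plug->D->R->E->L->A->refl->C->L'->A->R'->C->plug->C
Char 5 ('E'): step: R->2, L=5; E->plug->E->R->F->L->H->refl->G->L'->B->R'->F->plug->F
Char 6 ('G'): step: R->3, L=5; G->plug->D->R->E->L->A->refl->C->L'->A->R'->E->plug->E
Char 7 ('G'): step: R->4, L=5; G->plug->D->R->H->L->E->refl->B->L'->D->R'->C->plug->C
Char 8 ('A'): step: R->5, L=5; A->plug->A->R->H->L->E->refl->B->L'->D->R'->D->plug->G
Char 9 ('F'): step: R->6, L=5; F->plug->F->R->D->L->B->refl->E->L'->H->R'->G->plug->D
Char 10 ('C'): step: R->7, L=5; C->plug->C->R->D->L->B->refl->E->L'->H->R'->D->plug->G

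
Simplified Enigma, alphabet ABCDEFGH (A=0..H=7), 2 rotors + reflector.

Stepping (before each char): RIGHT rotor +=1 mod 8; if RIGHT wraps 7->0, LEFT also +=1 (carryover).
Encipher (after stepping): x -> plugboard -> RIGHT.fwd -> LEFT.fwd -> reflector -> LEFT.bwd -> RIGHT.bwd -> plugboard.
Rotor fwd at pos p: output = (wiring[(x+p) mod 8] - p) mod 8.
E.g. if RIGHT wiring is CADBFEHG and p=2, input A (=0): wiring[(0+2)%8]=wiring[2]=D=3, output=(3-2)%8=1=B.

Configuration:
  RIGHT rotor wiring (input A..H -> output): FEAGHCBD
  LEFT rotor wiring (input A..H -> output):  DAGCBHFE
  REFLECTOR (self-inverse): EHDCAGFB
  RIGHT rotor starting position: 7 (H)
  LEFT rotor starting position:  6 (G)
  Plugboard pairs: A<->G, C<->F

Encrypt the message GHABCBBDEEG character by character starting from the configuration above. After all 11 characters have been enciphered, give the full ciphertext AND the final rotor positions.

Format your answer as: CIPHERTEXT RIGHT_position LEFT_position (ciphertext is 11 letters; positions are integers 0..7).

Answer: BFHHDGHBABH 2 0

Derivation:
Char 1 ('G'): step: R->0, L->7 (L advanced); G->plug->A->R->F->L->C->refl->D->L'->E->R'->B->plug->B
Char 2 ('H'): step: R->1, L=7; H->plug->H->R->E->L->D->refl->C->L'->F->R'->C->plug->F
Char 3 ('A'): step: R->2, L=7; A->plug->G->R->D->L->H->refl->B->L'->C->R'->H->plug->H
Char 4 ('B'): step: R->3, L=7; B->plug->B->R->E->L->D->refl->C->L'->F->R'->H->plug->H
Char 5 ('C'): step: R->4, L=7; C->plug->F->R->A->L->F->refl->G->L'->H->R'->D->plug->D
Char 6 ('B'): step: R->5, L=7; B->plug->B->R->E->L->D->refl->C->L'->F->R'->A->plug->G
Char 7 ('B'): step: R->6, L=7; B->plug->B->R->F->L->C->refl->D->L'->E->R'->H->plug->H
Char 8 ('D'): step: R->7, L=7; D->plug->D->R->B->L->E->refl->A->L'->G->R'->B->plug->B
Char 9 ('E'): step: R->0, L->0 (L advanced); E->plug->E->R->H->L->E->refl->A->L'->B->R'->G->plug->A
Char 10 ('E'): step: R->1, L=0; E->plug->E->R->B->L->A->refl->E->L'->H->R'->B->plug->B
Char 11 ('G'): step: R->2, L=0; G->plug->A->R->G->L->F->refl->G->L'->C->R'->H->plug->H
Final: ciphertext=BFHHDGHBABH, RIGHT=2, LEFT=0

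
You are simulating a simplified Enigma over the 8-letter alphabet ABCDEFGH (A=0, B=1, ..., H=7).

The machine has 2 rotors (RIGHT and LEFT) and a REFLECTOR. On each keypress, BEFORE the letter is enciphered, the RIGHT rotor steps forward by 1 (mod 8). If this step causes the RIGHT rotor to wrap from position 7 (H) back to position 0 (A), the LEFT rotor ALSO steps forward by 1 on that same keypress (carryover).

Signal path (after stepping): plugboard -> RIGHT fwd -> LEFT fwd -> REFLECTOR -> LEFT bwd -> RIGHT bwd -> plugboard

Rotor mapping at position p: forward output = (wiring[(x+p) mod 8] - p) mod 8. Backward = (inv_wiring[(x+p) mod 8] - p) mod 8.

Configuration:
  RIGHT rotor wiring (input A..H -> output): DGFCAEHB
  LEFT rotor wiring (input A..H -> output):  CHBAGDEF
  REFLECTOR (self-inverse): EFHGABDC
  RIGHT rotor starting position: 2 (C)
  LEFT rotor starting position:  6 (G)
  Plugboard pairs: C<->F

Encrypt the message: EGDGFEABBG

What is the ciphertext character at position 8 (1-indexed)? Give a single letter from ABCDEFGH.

Char 1 ('E'): step: R->3, L=6; E->plug->E->R->G->L->A->refl->E->L'->C->R'->H->plug->H
Char 2 ('G'): step: R->4, L=6; G->plug->G->R->B->L->H->refl->C->L'->F->R'->D->plug->D
Char 3 ('D'): step: R->5, L=6; D->plug->D->R->G->L->A->refl->E->L'->C->R'->B->plug->B
Char 4 ('G'): step: R->6, L=6; G->plug->G->R->C->L->E->refl->A->L'->G->R'->H->plug->H
Char 5 ('F'): step: R->7, L=6; F->plug->C->R->H->L->F->refl->B->L'->D->R'->E->plug->E
Char 6 ('E'): step: R->0, L->7 (L advanced); E->plug->E->R->A->L->G->refl->D->L'->B->R'->H->plug->H
Char 7 ('A'): step: R->1, L=7; A->plug->A->R->F->L->H->refl->C->L'->D->R'->E->plug->E
Char 8 ('B'): step: R->2, L=7; B->plug->B->R->A->L->G->refl->D->L'->B->R'->G->plug->G

G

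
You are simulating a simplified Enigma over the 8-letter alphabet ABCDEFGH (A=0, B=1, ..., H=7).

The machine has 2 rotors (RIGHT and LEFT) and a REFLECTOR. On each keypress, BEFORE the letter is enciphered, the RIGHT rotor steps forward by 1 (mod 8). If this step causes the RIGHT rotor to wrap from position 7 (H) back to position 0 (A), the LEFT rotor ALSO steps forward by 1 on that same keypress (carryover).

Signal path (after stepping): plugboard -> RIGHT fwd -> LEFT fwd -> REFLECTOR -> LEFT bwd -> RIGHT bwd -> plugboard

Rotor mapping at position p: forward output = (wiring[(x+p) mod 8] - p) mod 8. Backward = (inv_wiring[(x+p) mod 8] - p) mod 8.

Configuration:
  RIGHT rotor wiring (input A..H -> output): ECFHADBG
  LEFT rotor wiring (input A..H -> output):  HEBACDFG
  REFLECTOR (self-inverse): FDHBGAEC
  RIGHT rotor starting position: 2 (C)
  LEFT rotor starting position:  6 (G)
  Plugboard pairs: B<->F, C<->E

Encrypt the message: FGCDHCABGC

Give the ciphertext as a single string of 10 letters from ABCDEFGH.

Answer: EFBGGBCFDH

Derivation:
Char 1 ('F'): step: R->3, L=6; F->plug->B->R->F->L->C->refl->H->L'->A->R'->C->plug->E
Char 2 ('G'): step: R->4, L=6; G->plug->G->R->B->L->A->refl->F->L'->H->R'->B->plug->F
Char 3 ('C'): step: R->5, L=6; C->plug->E->R->F->L->C->refl->H->L'->A->R'->F->plug->B
Char 4 ('D'): step: R->6, L=6; D->plug->D->R->E->L->D->refl->B->L'->C->R'->G->plug->G
Char 5 ('H'): step: R->7, L=6; H->plug->H->R->C->L->B->refl->D->L'->E->R'->G->plug->G
Char 6 ('C'): step: R->0, L->7 (L advanced); C->plug->E->R->A->L->H->refl->C->L'->D->R'->F->plug->B
Char 7 ('A'): step: R->1, L=7; A->plug->A->R->B->L->A->refl->F->L'->C->R'->E->plug->C
Char 8 ('B'): step: R->2, L=7; B->plug->F->R->E->L->B->refl->D->L'->F->R'->B->plug->F
Char 9 ('G'): step: R->3, L=7; G->plug->G->R->H->L->G->refl->E->L'->G->R'->D->plug->D
Char 10 ('C'): step: R->4, L=7; C->plug->E->R->A->L->H->refl->C->L'->D->R'->H->plug->H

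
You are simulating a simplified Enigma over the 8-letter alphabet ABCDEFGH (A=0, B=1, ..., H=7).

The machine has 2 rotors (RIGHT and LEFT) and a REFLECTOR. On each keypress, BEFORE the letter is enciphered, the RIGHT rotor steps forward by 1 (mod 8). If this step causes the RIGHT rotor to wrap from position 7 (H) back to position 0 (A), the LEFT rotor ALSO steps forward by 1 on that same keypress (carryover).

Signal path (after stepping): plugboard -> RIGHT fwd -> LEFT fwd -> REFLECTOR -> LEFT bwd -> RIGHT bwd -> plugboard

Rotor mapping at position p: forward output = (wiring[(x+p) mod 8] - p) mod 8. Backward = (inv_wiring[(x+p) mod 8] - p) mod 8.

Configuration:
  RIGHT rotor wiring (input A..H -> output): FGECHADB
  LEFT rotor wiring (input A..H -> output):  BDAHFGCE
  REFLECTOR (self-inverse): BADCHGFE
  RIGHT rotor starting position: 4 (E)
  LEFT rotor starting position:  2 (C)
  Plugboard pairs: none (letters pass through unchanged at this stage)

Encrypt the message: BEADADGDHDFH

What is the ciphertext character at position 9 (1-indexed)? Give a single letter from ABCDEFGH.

Char 1 ('B'): step: R->5, L=2; B->plug->B->R->G->L->H->refl->E->L'->D->R'->A->plug->A
Char 2 ('E'): step: R->6, L=2; E->plug->E->R->G->L->H->refl->E->L'->D->R'->B->plug->B
Char 3 ('A'): step: R->7, L=2; A->plug->A->R->C->L->D->refl->C->L'->F->R'->D->plug->D
Char 4 ('D'): step: R->0, L->3 (L advanced); D->plug->D->R->C->L->D->refl->C->L'->B->R'->H->plug->H
Char 5 ('A'): step: R->1, L=3; A->plug->A->R->F->L->G->refl->F->L'->H->R'->E->plug->E
Char 6 ('D'): step: R->2, L=3; D->plug->D->R->G->L->A->refl->B->L'->E->R'->H->plug->H
Char 7 ('G'): step: R->3, L=3; G->plug->G->R->D->L->H->refl->E->L'->A->R'->D->plug->D
Char 8 ('D'): step: R->4, L=3; D->plug->D->R->F->L->G->refl->F->L'->H->R'->C->plug->C
Char 9 ('H'): step: R->5, L=3; H->plug->H->R->C->L->D->refl->C->L'->B->R'->E->plug->E

E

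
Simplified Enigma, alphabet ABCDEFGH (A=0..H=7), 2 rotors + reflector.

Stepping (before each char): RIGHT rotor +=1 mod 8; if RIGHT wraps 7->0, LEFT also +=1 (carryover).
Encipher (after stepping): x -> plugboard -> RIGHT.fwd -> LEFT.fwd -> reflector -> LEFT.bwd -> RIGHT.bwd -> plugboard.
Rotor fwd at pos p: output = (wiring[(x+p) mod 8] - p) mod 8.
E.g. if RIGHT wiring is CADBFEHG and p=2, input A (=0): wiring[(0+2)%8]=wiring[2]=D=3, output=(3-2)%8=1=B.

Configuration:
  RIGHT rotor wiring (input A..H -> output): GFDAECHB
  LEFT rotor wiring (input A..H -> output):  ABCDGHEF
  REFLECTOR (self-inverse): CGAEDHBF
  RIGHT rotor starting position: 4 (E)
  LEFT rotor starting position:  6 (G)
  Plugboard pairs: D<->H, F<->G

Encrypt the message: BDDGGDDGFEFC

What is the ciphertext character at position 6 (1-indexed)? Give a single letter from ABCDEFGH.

Char 1 ('B'): step: R->5, L=6; B->plug->B->R->C->L->C->refl->A->L'->G->R'->F->plug->G
Char 2 ('D'): step: R->6, L=6; D->plug->H->R->E->L->E->refl->D->L'->D->R'->B->plug->B
Char 3 ('D'): step: R->7, L=6; D->plug->H->R->A->L->G->refl->B->L'->H->R'->B->plug->B
Char 4 ('G'): step: R->0, L->7 (L advanced); G->plug->F->R->C->L->C->refl->A->L'->G->R'->A->plug->A
Char 5 ('G'): step: R->1, L=7; G->plug->F->R->G->L->A->refl->C->L'->C->R'->B->plug->B
Char 6 ('D'): step: R->2, L=7; D->plug->H->R->D->L->D->refl->E->L'->E->R'->G->plug->F

F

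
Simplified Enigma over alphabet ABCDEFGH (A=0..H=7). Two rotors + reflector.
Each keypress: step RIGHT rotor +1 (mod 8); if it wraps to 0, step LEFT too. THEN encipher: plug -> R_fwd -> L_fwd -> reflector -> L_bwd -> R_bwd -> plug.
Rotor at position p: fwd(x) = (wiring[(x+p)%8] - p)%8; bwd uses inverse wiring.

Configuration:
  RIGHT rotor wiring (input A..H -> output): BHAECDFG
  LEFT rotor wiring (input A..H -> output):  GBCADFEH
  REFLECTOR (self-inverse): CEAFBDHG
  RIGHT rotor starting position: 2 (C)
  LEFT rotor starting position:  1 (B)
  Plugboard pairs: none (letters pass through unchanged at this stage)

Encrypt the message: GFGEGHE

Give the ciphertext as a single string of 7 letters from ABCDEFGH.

Char 1 ('G'): step: R->3, L=1; G->plug->G->R->E->L->E->refl->B->L'->B->R'->A->plug->A
Char 2 ('F'): step: R->4, L=1; F->plug->F->R->D->L->C->refl->A->L'->A->R'->H->plug->H
Char 3 ('G'): step: R->5, L=1; G->plug->G->R->H->L->F->refl->D->L'->F->R'->H->plug->H
Char 4 ('E'): step: R->6, L=1; E->plug->E->R->C->L->H->refl->G->L'->G->R'->F->plug->F
Char 5 ('G'): step: R->7, L=1; G->plug->G->R->E->L->E->refl->B->L'->B->R'->D->plug->D
Char 6 ('H'): step: R->0, L->2 (L advanced); H->plug->H->R->G->L->E->refl->B->L'->C->R'->E->plug->E
Char 7 ('E'): step: R->1, L=2; E->plug->E->R->C->L->B->refl->E->L'->G->R'->A->plug->A

Answer: AHHFDEA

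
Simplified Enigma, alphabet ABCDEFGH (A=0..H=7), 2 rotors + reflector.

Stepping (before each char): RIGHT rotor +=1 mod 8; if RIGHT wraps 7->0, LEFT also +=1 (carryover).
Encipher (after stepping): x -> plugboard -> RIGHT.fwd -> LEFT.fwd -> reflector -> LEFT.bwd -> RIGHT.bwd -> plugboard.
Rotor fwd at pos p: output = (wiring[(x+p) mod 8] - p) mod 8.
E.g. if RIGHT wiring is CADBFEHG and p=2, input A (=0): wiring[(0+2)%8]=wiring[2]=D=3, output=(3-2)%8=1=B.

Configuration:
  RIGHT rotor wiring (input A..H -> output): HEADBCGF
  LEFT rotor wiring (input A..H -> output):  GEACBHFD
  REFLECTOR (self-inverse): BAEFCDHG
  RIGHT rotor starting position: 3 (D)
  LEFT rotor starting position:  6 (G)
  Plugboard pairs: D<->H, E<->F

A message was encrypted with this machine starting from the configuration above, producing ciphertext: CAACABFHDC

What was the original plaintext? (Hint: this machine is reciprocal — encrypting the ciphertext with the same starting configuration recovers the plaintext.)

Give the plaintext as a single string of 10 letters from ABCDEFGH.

Answer: DDGFFFDBHA

Derivation:
Char 1 ('C'): step: R->4, L=6; C->plug->C->R->C->L->A->refl->B->L'->H->R'->H->plug->D
Char 2 ('A'): step: R->5, L=6; A->plug->A->R->F->L->E->refl->C->L'->E->R'->H->plug->D
Char 3 ('A'): step: R->6, L=6; A->plug->A->R->A->L->H->refl->G->L'->D->R'->G->plug->G
Char 4 ('C'): step: R->7, L=6; C->plug->C->R->F->L->E->refl->C->L'->E->R'->E->plug->F
Char 5 ('A'): step: R->0, L->7 (L advanced); A->plug->A->R->H->L->G->refl->H->L'->B->R'->E->plug->F
Char 6 ('B'): step: R->1, L=7; B->plug->B->R->H->L->G->refl->H->L'->B->R'->E->plug->F
Char 7 ('F'): step: R->2, L=7; F->plug->E->R->E->L->D->refl->F->L'->C->R'->H->plug->D
Char 8 ('H'): step: R->3, L=7; H->plug->D->R->D->L->B->refl->A->L'->G->R'->B->plug->B
Char 9 ('D'): step: R->4, L=7; D->plug->H->R->H->L->G->refl->H->L'->B->R'->D->plug->H
Char 10 ('C'): step: R->5, L=7; C->plug->C->R->A->L->E->refl->C->L'->F->R'->A->plug->A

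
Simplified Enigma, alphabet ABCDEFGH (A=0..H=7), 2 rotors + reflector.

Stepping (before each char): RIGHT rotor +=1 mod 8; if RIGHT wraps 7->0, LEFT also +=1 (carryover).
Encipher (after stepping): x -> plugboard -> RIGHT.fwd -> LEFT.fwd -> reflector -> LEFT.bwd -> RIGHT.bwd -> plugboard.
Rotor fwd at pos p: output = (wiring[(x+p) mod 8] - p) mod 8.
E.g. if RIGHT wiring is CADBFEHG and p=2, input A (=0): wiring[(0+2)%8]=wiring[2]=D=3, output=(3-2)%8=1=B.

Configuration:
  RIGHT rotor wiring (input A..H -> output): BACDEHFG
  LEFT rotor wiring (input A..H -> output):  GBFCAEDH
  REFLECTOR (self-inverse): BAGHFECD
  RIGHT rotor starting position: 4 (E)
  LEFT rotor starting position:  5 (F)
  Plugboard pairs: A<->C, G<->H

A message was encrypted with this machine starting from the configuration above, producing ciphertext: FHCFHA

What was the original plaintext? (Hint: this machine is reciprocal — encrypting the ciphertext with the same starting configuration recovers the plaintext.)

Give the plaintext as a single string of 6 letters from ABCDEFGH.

Char 1 ('F'): step: R->5, L=5; F->plug->F->R->F->L->A->refl->B->L'->D->R'->E->plug->E
Char 2 ('H'): step: R->6, L=5; H->plug->G->R->G->L->F->refl->E->L'->E->R'->E->plug->E
Char 3 ('C'): step: R->7, L=5; C->plug->A->R->H->L->D->refl->H->L'->A->R'->G->plug->H
Char 4 ('F'): step: R->0, L->6 (L advanced); F->plug->F->R->H->L->G->refl->C->L'->G->R'->H->plug->G
Char 5 ('H'): step: R->1, L=6; H->plug->G->R->F->L->E->refl->F->L'->A->R'->H->plug->G
Char 6 ('A'): step: R->2, L=6; A->plug->C->R->C->L->A->refl->B->L'->B->R'->B->plug->B

Answer: EEHGGB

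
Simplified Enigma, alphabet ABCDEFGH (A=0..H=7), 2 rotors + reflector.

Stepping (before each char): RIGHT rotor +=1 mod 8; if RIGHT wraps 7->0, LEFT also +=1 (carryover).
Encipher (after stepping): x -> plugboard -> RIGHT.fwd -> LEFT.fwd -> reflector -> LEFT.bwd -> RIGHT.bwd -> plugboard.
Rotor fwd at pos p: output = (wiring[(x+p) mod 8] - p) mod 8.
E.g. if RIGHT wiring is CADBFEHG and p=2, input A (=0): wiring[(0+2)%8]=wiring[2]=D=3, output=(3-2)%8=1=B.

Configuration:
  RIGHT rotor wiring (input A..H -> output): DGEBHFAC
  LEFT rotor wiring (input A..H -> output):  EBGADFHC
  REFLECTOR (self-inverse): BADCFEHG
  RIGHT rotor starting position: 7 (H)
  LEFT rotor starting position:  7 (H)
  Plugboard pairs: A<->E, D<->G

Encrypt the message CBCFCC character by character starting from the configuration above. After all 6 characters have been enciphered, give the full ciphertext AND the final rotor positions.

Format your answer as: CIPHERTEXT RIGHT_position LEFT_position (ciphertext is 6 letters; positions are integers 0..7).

Answer: ADFGAE 5 0

Derivation:
Char 1 ('C'): step: R->0, L->0 (L advanced); C->plug->C->R->E->L->D->refl->C->L'->H->R'->E->plug->A
Char 2 ('B'): step: R->1, L=0; B->plug->B->R->D->L->A->refl->B->L'->B->R'->G->plug->D
Char 3 ('C'): step: R->2, L=0; C->plug->C->R->F->L->F->refl->E->L'->A->R'->F->plug->F
Char 4 ('F'): step: R->3, L=0; F->plug->F->R->A->L->E->refl->F->L'->F->R'->D->plug->G
Char 5 ('C'): step: R->4, L=0; C->plug->C->R->E->L->D->refl->C->L'->H->R'->E->plug->A
Char 6 ('C'): step: R->5, L=0; C->plug->C->R->F->L->F->refl->E->L'->A->R'->A->plug->E
Final: ciphertext=ADFGAE, RIGHT=5, LEFT=0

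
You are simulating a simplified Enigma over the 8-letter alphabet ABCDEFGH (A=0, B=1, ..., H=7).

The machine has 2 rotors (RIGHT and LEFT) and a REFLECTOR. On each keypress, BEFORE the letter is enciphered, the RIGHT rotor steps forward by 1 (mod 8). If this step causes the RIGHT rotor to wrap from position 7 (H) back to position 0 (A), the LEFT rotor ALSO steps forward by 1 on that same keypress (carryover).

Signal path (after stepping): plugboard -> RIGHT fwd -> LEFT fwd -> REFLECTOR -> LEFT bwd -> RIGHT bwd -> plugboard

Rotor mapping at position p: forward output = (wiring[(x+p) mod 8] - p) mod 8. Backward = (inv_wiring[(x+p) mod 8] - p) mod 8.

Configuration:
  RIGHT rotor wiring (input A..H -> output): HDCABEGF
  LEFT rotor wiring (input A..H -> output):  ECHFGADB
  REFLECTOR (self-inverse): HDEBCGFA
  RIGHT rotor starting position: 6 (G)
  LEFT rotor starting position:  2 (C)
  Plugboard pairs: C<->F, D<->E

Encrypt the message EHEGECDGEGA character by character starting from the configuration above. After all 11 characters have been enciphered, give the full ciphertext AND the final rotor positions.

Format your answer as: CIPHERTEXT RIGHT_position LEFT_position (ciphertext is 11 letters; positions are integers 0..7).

Char 1 ('E'): step: R->7, L=2; E->plug->D->R->D->L->G->refl->F->L'->A->R'->B->plug->B
Char 2 ('H'): step: R->0, L->3 (L advanced); H->plug->H->R->F->L->B->refl->D->L'->B->R'->E->plug->D
Char 3 ('E'): step: R->1, L=3; E->plug->D->R->A->L->C->refl->E->L'->H->R'->C->plug->F
Char 4 ('G'): step: R->2, L=3; G->plug->G->R->F->L->B->refl->D->L'->B->R'->H->plug->H
Char 5 ('E'): step: R->3, L=3; E->plug->D->R->D->L->A->refl->H->L'->G->R'->B->plug->B
Char 6 ('C'): step: R->4, L=3; C->plug->F->R->H->L->E->refl->C->L'->A->R'->B->plug->B
Char 7 ('D'): step: R->5, L=3; D->plug->E->R->G->L->H->refl->A->L'->D->R'->G->plug->G
Char 8 ('G'): step: R->6, L=3; G->plug->G->R->D->L->A->refl->H->L'->G->R'->H->plug->H
Char 9 ('E'): step: R->7, L=3; E->plug->D->R->D->L->A->refl->H->L'->G->R'->A->plug->A
Char 10 ('G'): step: R->0, L->4 (L advanced); G->plug->G->R->G->L->D->refl->B->L'->H->R'->A->plug->A
Char 11 ('A'): step: R->1, L=4; A->plug->A->R->C->L->H->refl->A->L'->E->R'->G->plug->G
Final: ciphertext=BDFHBBGHAAG, RIGHT=1, LEFT=4

Answer: BDFHBBGHAAG 1 4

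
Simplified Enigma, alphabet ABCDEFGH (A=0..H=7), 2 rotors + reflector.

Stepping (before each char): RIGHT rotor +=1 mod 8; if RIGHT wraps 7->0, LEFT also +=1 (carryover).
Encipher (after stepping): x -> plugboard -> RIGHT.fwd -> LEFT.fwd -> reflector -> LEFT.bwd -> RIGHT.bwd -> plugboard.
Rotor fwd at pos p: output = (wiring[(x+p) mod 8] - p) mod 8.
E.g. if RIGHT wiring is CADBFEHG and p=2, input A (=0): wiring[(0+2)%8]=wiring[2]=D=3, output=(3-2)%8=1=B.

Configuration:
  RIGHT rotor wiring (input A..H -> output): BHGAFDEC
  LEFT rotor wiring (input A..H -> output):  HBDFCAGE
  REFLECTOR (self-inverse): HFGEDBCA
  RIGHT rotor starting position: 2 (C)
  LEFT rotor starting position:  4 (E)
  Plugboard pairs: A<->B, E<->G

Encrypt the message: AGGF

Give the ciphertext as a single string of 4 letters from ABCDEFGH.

Char 1 ('A'): step: R->3, L=4; A->plug->B->R->C->L->C->refl->G->L'->A->R'->C->plug->C
Char 2 ('G'): step: R->4, L=4; G->plug->E->R->F->L->F->refl->B->L'->H->R'->B->plug->A
Char 3 ('G'): step: R->5, L=4; G->plug->E->R->C->L->C->refl->G->L'->A->R'->H->plug->H
Char 4 ('F'): step: R->6, L=4; F->plug->F->R->C->L->C->refl->G->L'->A->R'->E->plug->G

Answer: CAHG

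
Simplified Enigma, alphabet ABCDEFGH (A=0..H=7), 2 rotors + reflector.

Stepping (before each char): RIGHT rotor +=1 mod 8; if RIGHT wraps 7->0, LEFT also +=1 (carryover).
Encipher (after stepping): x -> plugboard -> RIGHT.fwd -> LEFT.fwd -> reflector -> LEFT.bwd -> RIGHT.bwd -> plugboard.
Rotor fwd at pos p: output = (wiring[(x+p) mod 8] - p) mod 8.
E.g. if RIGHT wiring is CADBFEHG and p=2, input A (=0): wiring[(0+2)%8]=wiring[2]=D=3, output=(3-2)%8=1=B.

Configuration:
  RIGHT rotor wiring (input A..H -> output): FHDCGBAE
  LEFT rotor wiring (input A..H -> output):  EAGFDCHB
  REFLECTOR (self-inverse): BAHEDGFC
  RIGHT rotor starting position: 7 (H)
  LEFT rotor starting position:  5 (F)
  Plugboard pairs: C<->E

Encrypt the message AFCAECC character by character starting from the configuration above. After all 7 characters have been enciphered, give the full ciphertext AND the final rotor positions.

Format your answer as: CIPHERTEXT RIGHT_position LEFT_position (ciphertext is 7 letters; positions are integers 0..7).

Char 1 ('A'): step: R->0, L->6 (L advanced); A->plug->A->R->F->L->H->refl->C->L'->D->R'->C->plug->E
Char 2 ('F'): step: R->1, L=6; F->plug->F->R->H->L->E->refl->D->L'->B->R'->C->plug->E
Char 3 ('C'): step: R->2, L=6; C->plug->E->R->G->L->F->refl->G->L'->C->R'->F->plug->F
Char 4 ('A'): step: R->3, L=6; A->plug->A->R->H->L->E->refl->D->L'->B->R'->E->plug->C
Char 5 ('E'): step: R->4, L=6; E->plug->C->R->E->L->A->refl->B->L'->A->R'->D->plug->D
Char 6 ('C'): step: R->5, L=6; C->plug->E->R->C->L->G->refl->F->L'->G->R'->F->plug->F
Char 7 ('C'): step: R->6, L=6; C->plug->E->R->F->L->H->refl->C->L'->D->R'->H->plug->H
Final: ciphertext=EEFCDFH, RIGHT=6, LEFT=6

Answer: EEFCDFH 6 6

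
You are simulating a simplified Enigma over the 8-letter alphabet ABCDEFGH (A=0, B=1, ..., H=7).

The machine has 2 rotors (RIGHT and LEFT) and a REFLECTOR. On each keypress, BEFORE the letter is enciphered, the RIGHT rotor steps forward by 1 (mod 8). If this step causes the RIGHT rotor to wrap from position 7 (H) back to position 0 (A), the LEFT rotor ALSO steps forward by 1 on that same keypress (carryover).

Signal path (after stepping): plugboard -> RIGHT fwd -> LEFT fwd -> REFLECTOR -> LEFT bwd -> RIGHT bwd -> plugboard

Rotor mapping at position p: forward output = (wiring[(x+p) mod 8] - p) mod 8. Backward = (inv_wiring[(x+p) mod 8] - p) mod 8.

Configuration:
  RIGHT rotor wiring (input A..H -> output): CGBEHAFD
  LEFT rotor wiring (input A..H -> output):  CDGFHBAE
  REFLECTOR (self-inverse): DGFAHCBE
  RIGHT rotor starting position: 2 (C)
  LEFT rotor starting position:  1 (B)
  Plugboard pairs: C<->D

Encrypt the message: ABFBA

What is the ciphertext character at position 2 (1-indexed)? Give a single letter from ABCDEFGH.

Char 1 ('A'): step: R->3, L=1; A->plug->A->R->B->L->F->refl->C->L'->A->R'->E->plug->E
Char 2 ('B'): step: R->4, L=1; B->plug->B->R->E->L->A->refl->D->L'->G->R'->E->plug->E

E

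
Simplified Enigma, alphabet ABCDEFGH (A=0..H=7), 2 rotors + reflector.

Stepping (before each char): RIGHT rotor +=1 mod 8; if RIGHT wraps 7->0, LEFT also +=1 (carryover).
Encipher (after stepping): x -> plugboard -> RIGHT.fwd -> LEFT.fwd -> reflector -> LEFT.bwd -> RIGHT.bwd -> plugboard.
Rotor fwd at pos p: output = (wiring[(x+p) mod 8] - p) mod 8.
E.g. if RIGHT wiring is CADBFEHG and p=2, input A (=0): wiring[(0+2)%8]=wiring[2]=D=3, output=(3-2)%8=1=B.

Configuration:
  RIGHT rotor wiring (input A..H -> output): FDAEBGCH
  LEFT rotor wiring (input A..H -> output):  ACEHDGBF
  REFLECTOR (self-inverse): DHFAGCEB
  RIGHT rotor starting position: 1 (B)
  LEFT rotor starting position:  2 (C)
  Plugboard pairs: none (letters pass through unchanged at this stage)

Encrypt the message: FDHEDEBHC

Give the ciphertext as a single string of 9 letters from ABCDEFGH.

Answer: CHEFCGCEA

Derivation:
Char 1 ('F'): step: R->2, L=2; F->plug->F->R->F->L->D->refl->A->L'->H->R'->C->plug->C
Char 2 ('D'): step: R->3, L=2; D->plug->D->R->H->L->A->refl->D->L'->F->R'->H->plug->H
Char 3 ('H'): step: R->4, L=2; H->plug->H->R->A->L->C->refl->F->L'->B->R'->E->plug->E
Char 4 ('E'): step: R->5, L=2; E->plug->E->R->G->L->G->refl->E->L'->D->R'->F->plug->F
Char 5 ('D'): step: R->6, L=2; D->plug->D->R->F->L->D->refl->A->L'->H->R'->C->plug->C
Char 6 ('E'): step: R->7, L=2; E->plug->E->R->F->L->D->refl->A->L'->H->R'->G->plug->G
Char 7 ('B'): step: R->0, L->3 (L advanced); B->plug->B->R->D->L->G->refl->E->L'->A->R'->C->plug->C
Char 8 ('H'): step: R->1, L=3; H->plug->H->R->E->L->C->refl->F->L'->F->R'->E->plug->E
Char 9 ('C'): step: R->2, L=3; C->plug->C->R->H->L->B->refl->H->L'->G->R'->A->plug->A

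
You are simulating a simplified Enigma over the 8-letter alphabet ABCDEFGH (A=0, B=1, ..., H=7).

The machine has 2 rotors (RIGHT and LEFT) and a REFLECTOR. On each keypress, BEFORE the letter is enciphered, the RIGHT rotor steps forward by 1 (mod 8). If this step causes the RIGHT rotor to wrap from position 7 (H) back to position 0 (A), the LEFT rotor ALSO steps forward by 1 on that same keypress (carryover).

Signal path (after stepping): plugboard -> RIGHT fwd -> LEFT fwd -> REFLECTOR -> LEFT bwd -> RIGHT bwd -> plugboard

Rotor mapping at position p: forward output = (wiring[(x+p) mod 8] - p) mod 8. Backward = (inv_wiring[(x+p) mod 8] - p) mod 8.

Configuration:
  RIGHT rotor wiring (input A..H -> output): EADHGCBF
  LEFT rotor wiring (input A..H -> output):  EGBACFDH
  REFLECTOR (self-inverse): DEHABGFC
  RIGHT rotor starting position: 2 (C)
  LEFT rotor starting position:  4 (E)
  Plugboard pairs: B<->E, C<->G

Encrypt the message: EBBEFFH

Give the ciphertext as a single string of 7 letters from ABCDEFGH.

Char 1 ('E'): step: R->3, L=4; E->plug->B->R->D->L->D->refl->A->L'->E->R'->A->plug->A
Char 2 ('B'): step: R->4, L=4; B->plug->E->R->A->L->G->refl->F->L'->G->R'->B->plug->E
Char 3 ('B'): step: R->5, L=4; B->plug->E->R->D->L->D->refl->A->L'->E->R'->B->plug->E
Char 4 ('E'): step: R->6, L=4; E->plug->B->R->H->L->E->refl->B->L'->B->R'->F->plug->F
Char 5 ('F'): step: R->7, L=4; F->plug->F->R->H->L->E->refl->B->L'->B->R'->C->plug->G
Char 6 ('F'): step: R->0, L->5 (L advanced); F->plug->F->R->C->L->C->refl->H->L'->D->R'->C->plug->G
Char 7 ('H'): step: R->1, L=5; H->plug->H->R->D->L->H->refl->C->L'->C->R'->B->plug->E

Answer: AEEFGGE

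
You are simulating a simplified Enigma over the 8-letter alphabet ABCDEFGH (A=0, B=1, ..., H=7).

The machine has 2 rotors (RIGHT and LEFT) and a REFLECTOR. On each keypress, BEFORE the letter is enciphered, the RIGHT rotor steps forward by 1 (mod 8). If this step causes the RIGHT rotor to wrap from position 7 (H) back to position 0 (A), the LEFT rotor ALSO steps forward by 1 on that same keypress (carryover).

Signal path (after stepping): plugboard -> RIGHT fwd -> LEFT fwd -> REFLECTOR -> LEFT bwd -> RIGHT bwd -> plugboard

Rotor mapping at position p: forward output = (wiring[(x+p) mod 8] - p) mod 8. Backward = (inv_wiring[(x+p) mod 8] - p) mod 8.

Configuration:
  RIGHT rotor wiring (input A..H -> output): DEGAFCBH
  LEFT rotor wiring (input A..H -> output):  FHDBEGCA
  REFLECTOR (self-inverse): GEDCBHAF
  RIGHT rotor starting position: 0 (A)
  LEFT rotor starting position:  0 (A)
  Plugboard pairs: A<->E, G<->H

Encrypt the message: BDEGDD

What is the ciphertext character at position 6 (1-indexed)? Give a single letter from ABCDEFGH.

Char 1 ('B'): step: R->1, L=0; B->plug->B->R->F->L->G->refl->A->L'->H->R'->C->plug->C
Char 2 ('D'): step: R->2, L=0; D->plug->D->R->A->L->F->refl->H->L'->B->R'->G->plug->H
Char 3 ('E'): step: R->3, L=0; E->plug->A->R->F->L->G->refl->A->L'->H->R'->C->plug->C
Char 4 ('G'): step: R->4, L=0; G->plug->H->R->E->L->E->refl->B->L'->D->R'->D->plug->D
Char 5 ('D'): step: R->5, L=0; D->plug->D->R->G->L->C->refl->D->L'->C->R'->C->plug->C
Char 6 ('D'): step: R->6, L=0; D->plug->D->R->G->L->C->refl->D->L'->C->R'->F->plug->F

F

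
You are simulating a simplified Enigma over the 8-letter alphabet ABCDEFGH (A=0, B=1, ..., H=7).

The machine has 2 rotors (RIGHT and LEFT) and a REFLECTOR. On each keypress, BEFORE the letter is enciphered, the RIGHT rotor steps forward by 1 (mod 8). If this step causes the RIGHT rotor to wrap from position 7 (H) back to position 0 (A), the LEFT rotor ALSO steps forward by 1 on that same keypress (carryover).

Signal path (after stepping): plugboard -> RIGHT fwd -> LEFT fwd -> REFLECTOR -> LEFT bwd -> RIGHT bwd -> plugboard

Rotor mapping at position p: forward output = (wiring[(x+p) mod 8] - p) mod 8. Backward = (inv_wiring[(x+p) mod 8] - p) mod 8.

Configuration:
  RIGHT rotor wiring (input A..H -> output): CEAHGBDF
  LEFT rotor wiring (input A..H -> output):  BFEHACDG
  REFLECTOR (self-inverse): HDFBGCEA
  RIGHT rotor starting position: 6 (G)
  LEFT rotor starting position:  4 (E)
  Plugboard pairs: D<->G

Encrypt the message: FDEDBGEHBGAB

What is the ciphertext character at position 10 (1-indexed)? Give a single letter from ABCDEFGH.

Char 1 ('F'): step: R->7, L=4; F->plug->F->R->H->L->D->refl->B->L'->F->R'->C->plug->C
Char 2 ('D'): step: R->0, L->5 (L advanced); D->plug->G->R->D->L->E->refl->G->L'->B->R'->F->plug->F
Char 3 ('E'): step: R->1, L=5; E->plug->E->R->A->L->F->refl->C->L'->G->R'->C->plug->C
Char 4 ('D'): step: R->2, L=5; D->plug->G->R->A->L->F->refl->C->L'->G->R'->A->plug->A
Char 5 ('B'): step: R->3, L=5; B->plug->B->R->D->L->E->refl->G->L'->B->R'->G->plug->D
Char 6 ('G'): step: R->4, L=5; G->plug->D->R->B->L->G->refl->E->L'->D->R'->H->plug->H
Char 7 ('E'): step: R->5, L=5; E->plug->E->R->H->L->D->refl->B->L'->C->R'->G->plug->D
Char 8 ('H'): step: R->6, L=5; H->plug->H->R->D->L->E->refl->G->L'->B->R'->F->plug->F
Char 9 ('B'): step: R->7, L=5; B->plug->B->R->D->L->E->refl->G->L'->B->R'->D->plug->G
Char 10 ('G'): step: R->0, L->6 (L advanced); G->plug->D->R->H->L->E->refl->G->L'->E->R'->B->plug->B

B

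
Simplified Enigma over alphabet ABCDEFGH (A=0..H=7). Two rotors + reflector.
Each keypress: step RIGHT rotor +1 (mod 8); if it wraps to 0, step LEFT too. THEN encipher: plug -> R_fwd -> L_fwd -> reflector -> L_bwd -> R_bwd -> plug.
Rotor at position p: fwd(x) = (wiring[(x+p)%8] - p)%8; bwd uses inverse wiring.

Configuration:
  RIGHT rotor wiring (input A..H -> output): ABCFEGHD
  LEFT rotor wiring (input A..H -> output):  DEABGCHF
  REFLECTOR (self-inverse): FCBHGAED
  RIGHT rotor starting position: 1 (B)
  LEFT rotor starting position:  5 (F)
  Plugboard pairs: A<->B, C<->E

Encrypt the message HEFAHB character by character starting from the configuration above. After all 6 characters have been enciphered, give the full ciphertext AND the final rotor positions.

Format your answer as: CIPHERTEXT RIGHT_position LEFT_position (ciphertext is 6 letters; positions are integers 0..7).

Answer: FGCGEF 7 5

Derivation:
Char 1 ('H'): step: R->2, L=5; H->plug->H->R->H->L->B->refl->C->L'->B->R'->F->plug->F
Char 2 ('E'): step: R->3, L=5; E->plug->C->R->D->L->G->refl->E->L'->G->R'->G->plug->G
Char 3 ('F'): step: R->4, L=5; F->plug->F->R->F->L->D->refl->H->L'->E->R'->E->plug->C
Char 4 ('A'): step: R->5, L=5; A->plug->B->R->C->L->A->refl->F->L'->A->R'->G->plug->G
Char 5 ('H'): step: R->6, L=5; H->plug->H->R->A->L->F->refl->A->L'->C->R'->C->plug->E
Char 6 ('B'): step: R->7, L=5; B->plug->A->R->E->L->H->refl->D->L'->F->R'->F->plug->F
Final: ciphertext=FGCGEF, RIGHT=7, LEFT=5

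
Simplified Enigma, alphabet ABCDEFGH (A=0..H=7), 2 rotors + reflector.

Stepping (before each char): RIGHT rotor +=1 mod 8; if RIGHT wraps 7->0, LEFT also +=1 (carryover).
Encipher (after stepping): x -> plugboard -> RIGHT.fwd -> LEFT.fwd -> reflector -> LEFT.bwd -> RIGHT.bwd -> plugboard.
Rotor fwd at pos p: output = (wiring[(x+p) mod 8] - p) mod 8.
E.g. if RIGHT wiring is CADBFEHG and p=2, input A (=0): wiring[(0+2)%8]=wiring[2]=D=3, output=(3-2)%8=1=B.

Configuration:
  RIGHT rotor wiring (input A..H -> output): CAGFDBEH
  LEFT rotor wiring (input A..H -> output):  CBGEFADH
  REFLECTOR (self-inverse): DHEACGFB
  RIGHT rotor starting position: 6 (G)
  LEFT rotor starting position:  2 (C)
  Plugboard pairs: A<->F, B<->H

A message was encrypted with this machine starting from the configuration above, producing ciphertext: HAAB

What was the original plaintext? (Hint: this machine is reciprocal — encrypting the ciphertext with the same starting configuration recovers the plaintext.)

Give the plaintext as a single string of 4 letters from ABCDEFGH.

Answer: BGFE

Derivation:
Char 1 ('H'): step: R->7, L=2; H->plug->B->R->D->L->G->refl->F->L'->F->R'->H->plug->B
Char 2 ('A'): step: R->0, L->3 (L advanced); A->plug->F->R->B->L->C->refl->E->L'->E->R'->G->plug->G
Char 3 ('A'): step: R->1, L=3; A->plug->F->R->D->L->A->refl->D->L'->H->R'->A->plug->F
Char 4 ('B'): step: R->2, L=3; B->plug->H->R->G->L->G->refl->F->L'->C->R'->E->plug->E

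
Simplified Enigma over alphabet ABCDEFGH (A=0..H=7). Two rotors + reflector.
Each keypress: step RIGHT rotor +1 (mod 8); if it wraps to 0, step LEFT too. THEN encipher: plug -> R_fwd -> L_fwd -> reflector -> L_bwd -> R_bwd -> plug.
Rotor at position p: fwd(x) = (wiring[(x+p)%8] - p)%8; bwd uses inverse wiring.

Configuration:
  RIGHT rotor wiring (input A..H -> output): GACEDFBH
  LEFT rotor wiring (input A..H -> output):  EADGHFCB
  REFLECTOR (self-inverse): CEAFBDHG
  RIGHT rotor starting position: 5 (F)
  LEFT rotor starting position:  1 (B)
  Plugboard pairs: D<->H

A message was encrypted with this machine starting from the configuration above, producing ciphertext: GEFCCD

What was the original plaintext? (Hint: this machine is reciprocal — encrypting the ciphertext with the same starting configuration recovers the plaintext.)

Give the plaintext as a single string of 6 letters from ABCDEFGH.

Char 1 ('G'): step: R->6, L=1; G->plug->G->R->F->L->B->refl->E->L'->E->R'->E->plug->E
Char 2 ('E'): step: R->7, L=1; E->plug->E->R->F->L->B->refl->E->L'->E->R'->F->plug->F
Char 3 ('F'): step: R->0, L->2 (L advanced); F->plug->F->R->F->L->H->refl->G->L'->H->R'->H->plug->D
Char 4 ('C'): step: R->1, L=2; C->plug->C->R->D->L->D->refl->F->L'->C->R'->D->plug->H
Char 5 ('C'): step: R->2, L=2; C->plug->C->R->B->L->E->refl->B->L'->A->R'->A->plug->A
Char 6 ('D'): step: R->3, L=2; D->plug->H->R->H->L->G->refl->H->L'->F->R'->G->plug->G

Answer: EFDHAG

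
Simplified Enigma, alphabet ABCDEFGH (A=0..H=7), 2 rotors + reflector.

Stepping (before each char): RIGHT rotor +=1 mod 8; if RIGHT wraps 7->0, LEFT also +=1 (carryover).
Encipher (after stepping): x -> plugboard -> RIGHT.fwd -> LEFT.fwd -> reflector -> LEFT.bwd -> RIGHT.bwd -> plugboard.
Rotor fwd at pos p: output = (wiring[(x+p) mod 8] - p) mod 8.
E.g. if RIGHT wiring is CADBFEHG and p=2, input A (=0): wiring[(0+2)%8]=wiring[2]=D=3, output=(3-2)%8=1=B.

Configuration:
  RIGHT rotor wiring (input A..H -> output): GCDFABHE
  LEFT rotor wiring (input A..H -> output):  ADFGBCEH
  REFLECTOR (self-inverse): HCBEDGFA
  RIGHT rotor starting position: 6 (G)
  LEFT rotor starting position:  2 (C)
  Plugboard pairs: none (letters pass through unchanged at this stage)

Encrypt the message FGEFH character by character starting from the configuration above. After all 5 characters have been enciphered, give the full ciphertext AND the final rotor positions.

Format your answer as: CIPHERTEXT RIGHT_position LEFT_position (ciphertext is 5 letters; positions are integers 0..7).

Answer: HCCCD 3 3

Derivation:
Char 1 ('F'): step: R->7, L=2; F->plug->F->R->B->L->E->refl->D->L'->A->R'->H->plug->H
Char 2 ('G'): step: R->0, L->3 (L advanced); G->plug->G->R->H->L->C->refl->B->L'->D->R'->C->plug->C
Char 3 ('E'): step: R->1, L=3; E->plug->E->R->A->L->D->refl->E->L'->E->R'->C->plug->C
Char 4 ('F'): step: R->2, L=3; F->plug->F->R->C->L->H->refl->A->L'->G->R'->C->plug->C
Char 5 ('H'): step: R->3, L=3; H->plug->H->R->A->L->D->refl->E->L'->E->R'->D->plug->D
Final: ciphertext=HCCCD, RIGHT=3, LEFT=3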